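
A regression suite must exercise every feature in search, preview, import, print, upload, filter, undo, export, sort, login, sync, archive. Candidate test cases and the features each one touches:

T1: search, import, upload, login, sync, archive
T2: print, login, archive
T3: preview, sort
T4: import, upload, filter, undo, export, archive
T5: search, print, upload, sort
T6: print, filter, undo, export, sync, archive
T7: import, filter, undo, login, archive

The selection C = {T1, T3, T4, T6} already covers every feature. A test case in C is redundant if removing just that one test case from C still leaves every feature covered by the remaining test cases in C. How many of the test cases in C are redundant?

1

Drop T1: search, login uncovered — not redundant.
Drop T3: preview, sort uncovered — not redundant.
Drop T4: the rest still cover every feature — redundant.
Drop T6: print uncovered — not redundant.
1 redundant: T4.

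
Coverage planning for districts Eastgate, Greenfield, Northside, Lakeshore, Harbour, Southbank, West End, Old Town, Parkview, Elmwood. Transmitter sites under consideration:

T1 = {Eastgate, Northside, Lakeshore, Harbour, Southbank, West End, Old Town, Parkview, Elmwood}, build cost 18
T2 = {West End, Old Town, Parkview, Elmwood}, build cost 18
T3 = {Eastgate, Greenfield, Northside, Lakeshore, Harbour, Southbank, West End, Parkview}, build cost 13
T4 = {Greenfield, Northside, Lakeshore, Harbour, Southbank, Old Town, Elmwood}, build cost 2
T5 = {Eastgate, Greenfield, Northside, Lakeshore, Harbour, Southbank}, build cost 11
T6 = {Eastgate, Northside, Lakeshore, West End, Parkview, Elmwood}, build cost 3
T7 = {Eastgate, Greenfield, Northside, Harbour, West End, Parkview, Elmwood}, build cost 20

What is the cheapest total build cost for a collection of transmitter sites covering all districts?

T4, T6 cover every district at build cost 2 + 3 = 5.
Any cover uses at least 2 transmitter sites; among all covering selections none totals below 5.

5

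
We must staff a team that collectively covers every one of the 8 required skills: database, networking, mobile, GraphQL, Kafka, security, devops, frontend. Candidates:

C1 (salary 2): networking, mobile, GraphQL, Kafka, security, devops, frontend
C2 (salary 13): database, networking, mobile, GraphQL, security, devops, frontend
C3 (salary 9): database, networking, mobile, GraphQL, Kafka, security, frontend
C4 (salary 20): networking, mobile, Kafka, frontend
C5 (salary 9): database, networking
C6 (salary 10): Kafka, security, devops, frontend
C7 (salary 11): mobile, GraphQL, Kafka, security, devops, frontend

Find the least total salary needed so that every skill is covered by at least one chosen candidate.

11

C1, C3 cover every skill at salary 2 + 9 = 11.
Any cover uses at least 2 candidates; among all covering selections none totals below 11.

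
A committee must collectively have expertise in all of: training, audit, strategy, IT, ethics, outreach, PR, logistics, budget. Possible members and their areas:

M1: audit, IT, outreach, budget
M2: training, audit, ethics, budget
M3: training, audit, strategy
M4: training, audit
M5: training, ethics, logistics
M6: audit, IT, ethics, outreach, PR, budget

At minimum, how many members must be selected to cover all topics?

3

M3, M5, M6 together cover {training, audit, strategy, IT, ethics, outreach, PR, logistics, budget} — every topic.
No 2 of the 6 members cover everything (all 15 pairs fall short), so 3 is minimum.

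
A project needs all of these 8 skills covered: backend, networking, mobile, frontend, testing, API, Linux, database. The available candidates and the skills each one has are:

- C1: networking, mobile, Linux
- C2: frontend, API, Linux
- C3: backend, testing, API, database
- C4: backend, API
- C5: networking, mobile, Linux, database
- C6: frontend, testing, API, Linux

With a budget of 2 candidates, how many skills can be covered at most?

Choosing C1, C3 covers {backend, networking, mobile, testing, API, Linux, database} — 7 skills.
No choice of 2 candidates does better; here frontend is left uncovered.

7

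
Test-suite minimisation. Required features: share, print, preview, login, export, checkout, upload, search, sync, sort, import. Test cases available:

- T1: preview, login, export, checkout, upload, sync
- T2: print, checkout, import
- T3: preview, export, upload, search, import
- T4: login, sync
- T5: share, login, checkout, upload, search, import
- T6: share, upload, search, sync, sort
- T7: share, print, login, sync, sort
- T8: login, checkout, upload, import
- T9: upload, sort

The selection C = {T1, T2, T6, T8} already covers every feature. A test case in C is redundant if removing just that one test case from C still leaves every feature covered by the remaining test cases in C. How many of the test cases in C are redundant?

Drop T1: preview, export uncovered — not redundant.
Drop T2: print uncovered — not redundant.
Drop T6: share, search, sort uncovered — not redundant.
Drop T8: the rest still cover every feature — redundant.
1 redundant: T8.

1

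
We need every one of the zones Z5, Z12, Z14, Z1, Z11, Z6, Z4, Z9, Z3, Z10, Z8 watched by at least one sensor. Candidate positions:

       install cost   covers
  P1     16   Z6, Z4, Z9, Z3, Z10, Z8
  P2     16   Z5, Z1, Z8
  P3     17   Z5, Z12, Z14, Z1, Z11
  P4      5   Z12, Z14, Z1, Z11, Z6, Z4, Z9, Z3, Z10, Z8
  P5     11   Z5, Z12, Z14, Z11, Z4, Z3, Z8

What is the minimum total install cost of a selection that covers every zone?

P4, P5 cover every zone at install cost 5 + 11 = 16.
Any cover uses at least 2 sensor positions; among all covering selections none totals below 16.

16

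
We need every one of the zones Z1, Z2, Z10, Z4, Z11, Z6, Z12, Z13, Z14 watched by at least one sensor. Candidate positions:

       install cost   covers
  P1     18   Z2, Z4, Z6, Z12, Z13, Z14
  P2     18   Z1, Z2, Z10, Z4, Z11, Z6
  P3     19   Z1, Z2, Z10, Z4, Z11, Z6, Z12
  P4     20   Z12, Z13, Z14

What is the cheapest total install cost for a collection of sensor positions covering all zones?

P1, P2 cover every zone at install cost 18 + 18 = 36.
Any cover uses at least 2 sensor positions; among all covering selections none totals below 36.
Greedy by coverage-per-install cost would pick P3, P1 for 37 — worse than the optimum 36.

36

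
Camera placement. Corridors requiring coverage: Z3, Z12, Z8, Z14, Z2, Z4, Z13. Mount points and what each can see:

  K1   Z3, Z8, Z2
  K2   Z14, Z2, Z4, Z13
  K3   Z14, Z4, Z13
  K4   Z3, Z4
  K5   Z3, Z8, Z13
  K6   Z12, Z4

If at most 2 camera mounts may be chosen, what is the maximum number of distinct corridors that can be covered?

6

Choosing K1, K2 covers {Z3, Z8, Z14, Z2, Z4, Z13} — 6 corridors.
No choice of 2 camera mounts does better; here Z12 is left uncovered.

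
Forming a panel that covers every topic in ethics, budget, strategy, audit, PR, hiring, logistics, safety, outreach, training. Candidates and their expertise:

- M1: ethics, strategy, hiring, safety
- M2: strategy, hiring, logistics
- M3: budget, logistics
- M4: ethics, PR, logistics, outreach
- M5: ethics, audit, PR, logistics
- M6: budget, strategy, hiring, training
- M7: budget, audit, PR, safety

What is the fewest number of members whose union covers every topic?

3

M4, M6, M7 together cover {ethics, budget, strategy, audit, PR, hiring, logistics, safety, outreach, training} — every topic.
No 2 of the 7 members cover everything (all 21 pairs fall short), so 3 is minimum.
Greedy (largest uncovered first) would take M1, M4, M6, M5 — 4 members — but 3 suffice.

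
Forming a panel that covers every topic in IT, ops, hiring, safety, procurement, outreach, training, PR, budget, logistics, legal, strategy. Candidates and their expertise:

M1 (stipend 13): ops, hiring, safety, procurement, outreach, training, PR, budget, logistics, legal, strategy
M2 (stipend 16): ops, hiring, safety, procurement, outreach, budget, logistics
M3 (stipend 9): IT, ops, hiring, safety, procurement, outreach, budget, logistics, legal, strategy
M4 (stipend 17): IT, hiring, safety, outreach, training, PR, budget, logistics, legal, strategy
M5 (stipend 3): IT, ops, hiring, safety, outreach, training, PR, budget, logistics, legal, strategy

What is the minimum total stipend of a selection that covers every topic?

M3, M5 cover every topic at stipend 9 + 3 = 12.
Any cover uses at least 2 members; among all covering selections none totals below 12.

12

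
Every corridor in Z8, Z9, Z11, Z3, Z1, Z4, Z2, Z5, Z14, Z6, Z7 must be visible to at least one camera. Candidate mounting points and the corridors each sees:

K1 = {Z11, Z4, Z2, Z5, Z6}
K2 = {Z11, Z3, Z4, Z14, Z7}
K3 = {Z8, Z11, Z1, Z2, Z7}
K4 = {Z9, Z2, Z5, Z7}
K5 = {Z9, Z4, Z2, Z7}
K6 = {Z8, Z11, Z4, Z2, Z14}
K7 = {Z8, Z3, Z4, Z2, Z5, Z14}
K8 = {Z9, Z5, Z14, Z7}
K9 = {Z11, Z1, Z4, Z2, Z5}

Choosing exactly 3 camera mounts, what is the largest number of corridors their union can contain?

10

Choosing K1, K2, K3 covers {Z8, Z11, Z3, Z1, Z4, Z2, Z5, Z14, Z6, Z7} — 10 corridors.
No choice of 3 camera mounts does better; here Z9 is left uncovered.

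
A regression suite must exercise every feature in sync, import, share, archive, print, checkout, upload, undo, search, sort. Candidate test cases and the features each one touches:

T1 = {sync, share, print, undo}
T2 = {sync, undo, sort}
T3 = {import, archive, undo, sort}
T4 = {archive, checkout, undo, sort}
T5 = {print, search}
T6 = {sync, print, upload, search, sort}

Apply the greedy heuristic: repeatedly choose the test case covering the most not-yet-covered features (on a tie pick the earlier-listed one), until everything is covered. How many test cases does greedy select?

Pick 1: T6 covers 5 new features (sync, print, upload, search, sort).
Pick 2: T3 covers 3 new features (import, archive, undo).
Pick 3: T1 covers 1 new features (share).
Pick 4: T4 covers 1 new features (checkout).
Greedy uses 4 test cases.

4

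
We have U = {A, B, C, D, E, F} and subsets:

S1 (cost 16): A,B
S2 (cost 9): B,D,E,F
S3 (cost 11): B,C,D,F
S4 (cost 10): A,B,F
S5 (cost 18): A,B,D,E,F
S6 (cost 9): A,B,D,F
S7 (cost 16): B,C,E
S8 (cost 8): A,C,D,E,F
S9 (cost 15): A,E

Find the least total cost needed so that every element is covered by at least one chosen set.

17

S2, S8 cover every element at cost 9 + 8 = 17.
Any cover uses at least 2 sets; among all covering selections none totals below 17.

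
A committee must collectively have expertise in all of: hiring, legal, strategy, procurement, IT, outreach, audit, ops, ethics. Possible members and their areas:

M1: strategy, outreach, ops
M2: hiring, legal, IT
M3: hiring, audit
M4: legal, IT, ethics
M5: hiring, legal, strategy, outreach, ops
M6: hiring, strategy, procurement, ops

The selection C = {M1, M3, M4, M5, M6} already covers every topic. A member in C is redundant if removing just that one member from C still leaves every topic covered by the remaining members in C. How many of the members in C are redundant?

2

Drop M1: the rest still cover every topic — redundant.
Drop M3: audit uncovered — not redundant.
Drop M4: IT, ethics uncovered — not redundant.
Drop M5: the rest still cover every topic — redundant.
Drop M6: procurement uncovered — not redundant.
2 redundant: M1, M5.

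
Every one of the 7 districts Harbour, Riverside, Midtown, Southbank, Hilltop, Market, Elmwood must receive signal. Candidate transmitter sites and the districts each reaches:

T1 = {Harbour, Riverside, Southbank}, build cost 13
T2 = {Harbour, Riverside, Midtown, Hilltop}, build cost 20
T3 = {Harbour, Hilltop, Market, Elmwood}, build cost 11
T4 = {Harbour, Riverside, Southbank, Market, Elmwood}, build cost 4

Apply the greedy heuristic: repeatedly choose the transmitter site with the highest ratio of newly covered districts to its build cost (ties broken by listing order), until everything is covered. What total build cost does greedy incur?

Pick 1: T4 adds 5 new (Harbour, Riverside, Southbank, Market, Elmwood) at build cost 4 (ratio 5/4).
Pick 2: T2 adds 2 new (Midtown, Hilltop) at build cost 20 (ratio 2/20).
Greedy total build cost: 4 + 20 = 24.

24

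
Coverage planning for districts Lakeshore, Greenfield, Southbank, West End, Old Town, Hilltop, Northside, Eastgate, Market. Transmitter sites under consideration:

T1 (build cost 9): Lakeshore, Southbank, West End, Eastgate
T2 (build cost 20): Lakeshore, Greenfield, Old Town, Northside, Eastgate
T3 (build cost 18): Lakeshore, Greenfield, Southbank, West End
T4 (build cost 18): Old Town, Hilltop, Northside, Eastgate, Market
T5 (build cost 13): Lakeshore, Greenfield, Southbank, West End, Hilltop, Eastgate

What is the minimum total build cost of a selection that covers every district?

31

T4, T5 cover every district at build cost 18 + 13 = 31.
Any cover uses at least 2 transmitter sites; among all covering selections none totals below 31.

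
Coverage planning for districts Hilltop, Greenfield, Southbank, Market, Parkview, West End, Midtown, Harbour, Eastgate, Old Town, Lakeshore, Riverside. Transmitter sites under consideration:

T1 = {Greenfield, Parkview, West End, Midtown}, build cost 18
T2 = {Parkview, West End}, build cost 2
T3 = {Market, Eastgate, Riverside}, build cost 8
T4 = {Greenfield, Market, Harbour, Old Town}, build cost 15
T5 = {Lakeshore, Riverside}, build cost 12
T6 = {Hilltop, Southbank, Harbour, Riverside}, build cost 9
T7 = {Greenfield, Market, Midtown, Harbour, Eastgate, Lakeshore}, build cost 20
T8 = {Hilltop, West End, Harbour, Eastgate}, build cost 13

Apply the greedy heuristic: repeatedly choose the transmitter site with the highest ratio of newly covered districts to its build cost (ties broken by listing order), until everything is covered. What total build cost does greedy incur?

Pick 1: T2 adds 2 new (Parkview, West End) at build cost 2 (ratio 2/2).
Pick 2: T6 adds 4 new (Hilltop, Southbank, Harbour, Riverside) at build cost 9 (ratio 4/9).
Pick 3: T3 adds 2 new (Market, Eastgate) at build cost 8 (ratio 2/8).
Pick 4: T7 adds 3 new (Greenfield, Midtown, Lakeshore) at build cost 20 (ratio 3/20).
Pick 5: T4 adds 1 new (Old Town) at build cost 15 (ratio 1/15).
Greedy total build cost: 2 + 9 + 8 + 20 + 15 = 54. (The true optimum is 46, so greedy overshoots here.)

54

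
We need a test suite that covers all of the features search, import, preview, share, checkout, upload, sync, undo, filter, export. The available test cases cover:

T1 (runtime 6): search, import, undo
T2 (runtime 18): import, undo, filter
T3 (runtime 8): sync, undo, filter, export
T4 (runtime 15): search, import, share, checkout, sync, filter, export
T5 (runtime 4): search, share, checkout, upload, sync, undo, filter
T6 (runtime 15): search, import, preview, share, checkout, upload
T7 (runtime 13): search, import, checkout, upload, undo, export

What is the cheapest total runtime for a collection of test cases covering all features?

T3, T6 cover every feature at runtime 8 + 15 = 23.
Any cover uses at least 2 test cases; among all covering selections none totals below 23.

23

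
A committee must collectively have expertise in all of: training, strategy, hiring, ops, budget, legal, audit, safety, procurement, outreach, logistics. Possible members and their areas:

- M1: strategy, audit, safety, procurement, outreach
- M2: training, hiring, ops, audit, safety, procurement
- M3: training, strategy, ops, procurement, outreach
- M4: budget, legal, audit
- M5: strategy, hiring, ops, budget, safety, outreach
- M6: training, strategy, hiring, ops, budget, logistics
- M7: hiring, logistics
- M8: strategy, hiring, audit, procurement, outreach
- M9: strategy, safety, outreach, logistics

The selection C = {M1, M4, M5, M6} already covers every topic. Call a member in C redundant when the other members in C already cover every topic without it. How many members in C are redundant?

1

Drop M1: procurement uncovered — not redundant.
Drop M4: legal uncovered — not redundant.
Drop M5: the rest still cover every topic — redundant.
Drop M6: training, logistics uncovered — not redundant.
1 redundant: M5.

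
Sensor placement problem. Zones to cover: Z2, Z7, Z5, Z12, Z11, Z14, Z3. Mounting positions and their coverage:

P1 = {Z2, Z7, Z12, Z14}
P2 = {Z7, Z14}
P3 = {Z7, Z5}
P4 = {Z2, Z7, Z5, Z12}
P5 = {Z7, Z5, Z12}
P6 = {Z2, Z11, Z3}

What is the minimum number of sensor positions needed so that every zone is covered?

3

P1, P3, P6 together cover {Z2, Z7, Z5, Z12, Z11, Z14, Z3} — every zone.
No 2 of the 6 sensor positions cover everything (all 15 pairs fall short), so 3 is minimum.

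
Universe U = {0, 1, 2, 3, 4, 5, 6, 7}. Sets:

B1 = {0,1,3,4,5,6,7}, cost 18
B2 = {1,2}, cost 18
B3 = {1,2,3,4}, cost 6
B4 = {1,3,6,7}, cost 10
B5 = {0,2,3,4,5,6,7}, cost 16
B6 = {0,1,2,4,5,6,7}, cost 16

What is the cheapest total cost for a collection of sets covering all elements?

22

B3, B5 cover every element at cost 6 + 16 = 22.
Any cover uses at least 2 sets; among all covering selections none totals below 22.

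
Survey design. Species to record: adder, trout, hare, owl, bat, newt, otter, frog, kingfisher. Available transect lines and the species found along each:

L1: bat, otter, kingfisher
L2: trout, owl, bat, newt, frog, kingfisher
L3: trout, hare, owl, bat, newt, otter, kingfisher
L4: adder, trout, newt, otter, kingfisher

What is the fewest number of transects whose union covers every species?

L2, L3, L4 together cover {adder, trout, hare, owl, bat, newt, otter, frog, kingfisher} — every species.
No 2 of the 4 transects cover everything (all 6 pairs fall short), so 3 is minimum.

3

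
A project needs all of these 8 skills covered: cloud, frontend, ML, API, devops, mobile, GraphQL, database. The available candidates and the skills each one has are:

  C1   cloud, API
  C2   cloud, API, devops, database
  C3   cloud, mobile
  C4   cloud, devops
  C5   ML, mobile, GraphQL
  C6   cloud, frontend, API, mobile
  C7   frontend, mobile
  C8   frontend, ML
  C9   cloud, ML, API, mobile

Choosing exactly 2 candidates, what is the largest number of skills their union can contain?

7

Choosing C2, C5 covers {cloud, ML, API, devops, mobile, GraphQL, database} — 7 skills.
No choice of 2 candidates does better; here frontend is left uncovered.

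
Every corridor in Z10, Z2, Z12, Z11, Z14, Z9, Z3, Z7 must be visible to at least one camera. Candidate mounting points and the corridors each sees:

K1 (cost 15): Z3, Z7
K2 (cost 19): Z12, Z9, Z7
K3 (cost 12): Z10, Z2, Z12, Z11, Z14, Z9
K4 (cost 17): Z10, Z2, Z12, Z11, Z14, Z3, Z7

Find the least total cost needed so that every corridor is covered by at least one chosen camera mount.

K1, K3 cover every corridor at cost 15 + 12 = 27.
Any cover uses at least 2 camera mounts; among all covering selections none totals below 27.

27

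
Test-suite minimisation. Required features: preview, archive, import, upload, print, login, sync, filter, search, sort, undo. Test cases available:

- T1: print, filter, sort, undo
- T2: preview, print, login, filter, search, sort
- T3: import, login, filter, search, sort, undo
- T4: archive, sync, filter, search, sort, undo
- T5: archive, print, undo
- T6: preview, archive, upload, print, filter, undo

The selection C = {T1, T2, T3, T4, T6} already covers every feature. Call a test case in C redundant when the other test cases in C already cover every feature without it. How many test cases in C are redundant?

Drop T1: the rest still cover every feature — redundant.
Drop T2: the rest still cover every feature — redundant.
Drop T3: import uncovered — not redundant.
Drop T4: sync uncovered — not redundant.
Drop T6: upload uncovered — not redundant.
2 redundant: T1, T2.

2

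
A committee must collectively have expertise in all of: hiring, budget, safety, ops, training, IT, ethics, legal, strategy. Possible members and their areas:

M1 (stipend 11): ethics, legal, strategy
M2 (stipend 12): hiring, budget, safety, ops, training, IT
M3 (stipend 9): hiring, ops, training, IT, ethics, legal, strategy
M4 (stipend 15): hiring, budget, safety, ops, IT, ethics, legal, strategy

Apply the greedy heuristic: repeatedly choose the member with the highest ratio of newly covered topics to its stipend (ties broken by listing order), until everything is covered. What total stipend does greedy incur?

21

Pick 1: M3 adds 7 new (hiring, ops, training, IT, ethics, legal, strategy) at stipend 9 (ratio 7/9).
Pick 2: M2 adds 2 new (budget, safety) at stipend 12 (ratio 2/12).
Greedy total stipend: 9 + 12 = 21.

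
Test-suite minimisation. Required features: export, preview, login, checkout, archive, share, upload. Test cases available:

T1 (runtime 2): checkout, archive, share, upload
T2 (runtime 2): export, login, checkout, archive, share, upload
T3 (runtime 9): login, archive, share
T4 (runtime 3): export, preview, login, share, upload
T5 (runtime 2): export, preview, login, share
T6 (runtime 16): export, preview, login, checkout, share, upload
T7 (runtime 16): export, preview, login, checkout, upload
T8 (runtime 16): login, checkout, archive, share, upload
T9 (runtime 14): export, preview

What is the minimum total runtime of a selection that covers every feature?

4

T1, T5 cover every feature at runtime 2 + 2 = 4.
Any cover uses at least 2 test cases; among all covering selections none totals below 4.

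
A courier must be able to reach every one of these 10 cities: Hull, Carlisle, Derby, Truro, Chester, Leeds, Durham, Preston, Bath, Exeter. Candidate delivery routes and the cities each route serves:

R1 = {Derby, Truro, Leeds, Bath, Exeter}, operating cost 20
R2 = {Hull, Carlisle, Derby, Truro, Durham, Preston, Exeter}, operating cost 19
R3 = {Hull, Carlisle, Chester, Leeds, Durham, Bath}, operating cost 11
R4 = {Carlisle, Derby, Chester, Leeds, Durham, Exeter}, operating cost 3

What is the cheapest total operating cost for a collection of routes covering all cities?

R2, R3 cover every city at operating cost 19 + 11 = 30.
Any cover uses at least 2 routes; among all covering selections none totals below 30.

30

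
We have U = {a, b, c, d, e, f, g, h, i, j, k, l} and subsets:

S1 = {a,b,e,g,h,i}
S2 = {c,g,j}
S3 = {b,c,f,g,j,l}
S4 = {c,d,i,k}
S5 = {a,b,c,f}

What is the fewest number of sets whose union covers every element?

S1, S3, S4 together cover {a, b, c, d, e, f, g, h, i, j, k, l} — every element.
No 2 of the 5 sets cover everything (all 10 pairs fall short), so 3 is minimum.

3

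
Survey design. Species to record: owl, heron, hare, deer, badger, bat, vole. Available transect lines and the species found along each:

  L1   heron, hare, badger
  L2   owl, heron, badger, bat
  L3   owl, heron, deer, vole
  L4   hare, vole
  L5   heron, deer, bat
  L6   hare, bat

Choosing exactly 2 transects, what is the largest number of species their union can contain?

Choosing L1, L3 covers {owl, heron, hare, deer, badger, vole} — 6 species.
No choice of 2 transects does better; here bat is left uncovered.

6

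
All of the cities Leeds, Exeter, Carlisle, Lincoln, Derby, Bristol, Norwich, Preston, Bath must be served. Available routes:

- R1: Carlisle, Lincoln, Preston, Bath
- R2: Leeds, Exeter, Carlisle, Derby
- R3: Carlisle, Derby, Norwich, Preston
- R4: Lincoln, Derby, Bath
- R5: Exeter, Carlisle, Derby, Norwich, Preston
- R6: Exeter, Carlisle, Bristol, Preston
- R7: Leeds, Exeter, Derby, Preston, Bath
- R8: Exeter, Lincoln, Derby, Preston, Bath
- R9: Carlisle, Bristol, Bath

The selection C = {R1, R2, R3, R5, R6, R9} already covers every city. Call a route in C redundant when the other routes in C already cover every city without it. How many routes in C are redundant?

4

Drop R1: Lincoln uncovered — not redundant.
Drop R2: Leeds uncovered — not redundant.
Drop R3: the rest still cover every city — redundant.
Drop R5: the rest still cover every city — redundant.
Drop R6: the rest still cover every city — redundant.
Drop R9: the rest still cover every city — redundant.
4 redundant: R3, R5, R6, R9.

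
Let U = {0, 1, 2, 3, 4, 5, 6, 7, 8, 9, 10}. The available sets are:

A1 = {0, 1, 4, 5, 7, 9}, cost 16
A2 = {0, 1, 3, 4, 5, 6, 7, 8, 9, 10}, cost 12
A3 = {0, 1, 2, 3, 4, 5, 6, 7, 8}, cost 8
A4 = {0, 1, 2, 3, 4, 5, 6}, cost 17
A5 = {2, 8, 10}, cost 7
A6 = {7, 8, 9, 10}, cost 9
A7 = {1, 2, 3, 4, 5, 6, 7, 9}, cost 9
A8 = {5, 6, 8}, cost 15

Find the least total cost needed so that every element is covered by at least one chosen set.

17

A3, A6 cover every element at cost 8 + 9 = 17.
Any cover uses at least 2 sets; among all covering selections none totals below 17.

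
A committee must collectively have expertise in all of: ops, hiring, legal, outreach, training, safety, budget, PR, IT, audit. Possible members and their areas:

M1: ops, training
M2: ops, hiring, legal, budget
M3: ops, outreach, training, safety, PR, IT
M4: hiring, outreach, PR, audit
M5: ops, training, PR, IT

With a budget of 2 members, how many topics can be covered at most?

9

Choosing M2, M3 covers {ops, hiring, legal, outreach, training, safety, budget, PR, IT} — 9 topics.
No choice of 2 members does better; here audit is left uncovered.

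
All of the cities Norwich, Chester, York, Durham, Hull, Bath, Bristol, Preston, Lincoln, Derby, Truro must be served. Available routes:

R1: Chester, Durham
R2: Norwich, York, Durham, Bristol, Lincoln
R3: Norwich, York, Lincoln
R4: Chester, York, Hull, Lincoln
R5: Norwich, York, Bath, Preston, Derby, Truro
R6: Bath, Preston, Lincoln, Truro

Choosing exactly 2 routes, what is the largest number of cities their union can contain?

9

Choosing R2, R5 covers {Norwich, York, Durham, Bath, Bristol, Preston, Lincoln, Derby, Truro} — 9 cities.
No choice of 2 routes does better; here Chester, Hull are left uncovered.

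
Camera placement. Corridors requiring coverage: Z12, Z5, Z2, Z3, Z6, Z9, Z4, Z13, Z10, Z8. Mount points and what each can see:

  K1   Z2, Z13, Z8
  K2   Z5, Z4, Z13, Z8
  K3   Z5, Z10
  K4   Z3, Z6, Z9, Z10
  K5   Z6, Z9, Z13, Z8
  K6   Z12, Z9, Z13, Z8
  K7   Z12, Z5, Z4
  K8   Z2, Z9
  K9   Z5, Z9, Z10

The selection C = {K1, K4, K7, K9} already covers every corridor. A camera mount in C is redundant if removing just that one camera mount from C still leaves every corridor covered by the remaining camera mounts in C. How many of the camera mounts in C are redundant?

1

Drop K1: Z2, Z13, Z8 uncovered — not redundant.
Drop K4: Z3, Z6 uncovered — not redundant.
Drop K7: Z12, Z4 uncovered — not redundant.
Drop K9: the rest still cover every corridor — redundant.
1 redundant: K9.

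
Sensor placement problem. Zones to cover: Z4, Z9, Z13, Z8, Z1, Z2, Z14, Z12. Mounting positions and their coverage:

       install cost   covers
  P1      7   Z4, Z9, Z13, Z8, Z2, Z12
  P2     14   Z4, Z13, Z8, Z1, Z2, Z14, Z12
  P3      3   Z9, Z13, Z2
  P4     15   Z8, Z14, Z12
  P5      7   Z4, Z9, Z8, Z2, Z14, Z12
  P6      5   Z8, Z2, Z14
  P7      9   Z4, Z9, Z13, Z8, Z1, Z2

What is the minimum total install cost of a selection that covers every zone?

16

P5, P7 cover every zone at install cost 7 + 9 = 16.
Any cover uses at least 2 sensor positions; among all covering selections none totals below 16.
Greedy by coverage-per-install cost would pick P3, P5, P7 for 19 — worse than the optimum 16.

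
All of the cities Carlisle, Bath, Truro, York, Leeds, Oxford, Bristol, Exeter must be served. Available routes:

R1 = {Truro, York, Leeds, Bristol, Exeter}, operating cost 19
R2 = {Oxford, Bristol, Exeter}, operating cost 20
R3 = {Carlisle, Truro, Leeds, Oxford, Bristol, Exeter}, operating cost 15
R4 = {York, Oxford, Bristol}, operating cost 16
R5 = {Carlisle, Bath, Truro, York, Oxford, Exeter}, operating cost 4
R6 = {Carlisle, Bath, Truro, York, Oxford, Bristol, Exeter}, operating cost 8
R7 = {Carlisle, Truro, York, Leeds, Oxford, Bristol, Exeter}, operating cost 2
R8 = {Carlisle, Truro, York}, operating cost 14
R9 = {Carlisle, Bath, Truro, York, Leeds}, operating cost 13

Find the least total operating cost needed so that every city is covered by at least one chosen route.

R5, R7 cover every city at operating cost 4 + 2 = 6.
Any cover uses at least 2 routes; among all covering selections none totals below 6.

6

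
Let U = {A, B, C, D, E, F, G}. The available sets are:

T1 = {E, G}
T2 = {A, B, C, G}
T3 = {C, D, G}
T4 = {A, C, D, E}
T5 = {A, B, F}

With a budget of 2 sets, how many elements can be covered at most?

6

Choosing T2, T4 covers {A, B, C, D, E, G} — 6 elements.
No choice of 2 sets does better; here F is left uncovered.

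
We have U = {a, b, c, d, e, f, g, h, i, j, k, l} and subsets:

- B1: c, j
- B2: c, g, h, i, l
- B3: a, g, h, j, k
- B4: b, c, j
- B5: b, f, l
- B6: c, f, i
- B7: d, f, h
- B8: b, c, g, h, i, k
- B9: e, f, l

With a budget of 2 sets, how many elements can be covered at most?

Choosing B8, B9 covers {b, c, e, f, g, h, i, k, l} — 9 elements.
No choice of 2 sets does better; here a, d, j are left uncovered.

9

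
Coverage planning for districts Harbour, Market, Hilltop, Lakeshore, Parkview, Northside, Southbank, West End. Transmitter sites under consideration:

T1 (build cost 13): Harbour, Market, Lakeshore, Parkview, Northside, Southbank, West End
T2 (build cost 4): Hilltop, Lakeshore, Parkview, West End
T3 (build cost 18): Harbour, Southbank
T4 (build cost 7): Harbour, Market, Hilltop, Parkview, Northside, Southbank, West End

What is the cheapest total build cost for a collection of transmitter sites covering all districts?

T2, T4 cover every district at build cost 4 + 7 = 11.
Any cover uses at least 2 transmitter sites; among all covering selections none totals below 11.

11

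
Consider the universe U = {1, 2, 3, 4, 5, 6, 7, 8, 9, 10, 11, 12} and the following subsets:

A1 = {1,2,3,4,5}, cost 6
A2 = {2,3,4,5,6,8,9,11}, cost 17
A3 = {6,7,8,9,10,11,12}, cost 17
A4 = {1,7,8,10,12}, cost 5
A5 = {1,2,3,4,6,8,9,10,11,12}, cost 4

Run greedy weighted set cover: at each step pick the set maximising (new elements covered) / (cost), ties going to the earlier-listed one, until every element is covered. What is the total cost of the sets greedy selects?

Pick 1: A5 adds 10 new (1, 2, 3, 4, 6, 8, 9, 10, 11, 12) at cost 4 (ratio 10/4).
Pick 2: A4 adds 1 new (7) at cost 5 (ratio 1/5).
Pick 3: A1 adds 1 new (5) at cost 6 (ratio 1/6).
Greedy total cost: 4 + 5 + 6 = 15.

15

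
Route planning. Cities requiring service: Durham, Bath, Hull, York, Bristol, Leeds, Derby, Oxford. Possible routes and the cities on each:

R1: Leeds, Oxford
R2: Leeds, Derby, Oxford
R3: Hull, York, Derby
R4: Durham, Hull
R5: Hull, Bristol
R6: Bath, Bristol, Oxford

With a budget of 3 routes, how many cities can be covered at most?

7

Choosing R1, R3, R6 covers {Bath, Hull, York, Bristol, Leeds, Derby, Oxford} — 7 cities.
No choice of 3 routes does better; here Durham is left uncovered.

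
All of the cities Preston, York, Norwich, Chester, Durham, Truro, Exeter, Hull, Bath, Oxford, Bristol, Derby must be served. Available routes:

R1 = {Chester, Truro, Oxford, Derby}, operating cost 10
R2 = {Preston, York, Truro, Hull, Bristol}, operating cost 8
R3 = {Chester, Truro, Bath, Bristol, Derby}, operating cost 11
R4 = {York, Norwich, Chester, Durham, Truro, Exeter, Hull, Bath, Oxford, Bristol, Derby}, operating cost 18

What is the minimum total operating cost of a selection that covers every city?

26

R2, R4 cover every city at operating cost 8 + 18 = 26.
Any cover uses at least 2 routes; among all covering selections none totals below 26.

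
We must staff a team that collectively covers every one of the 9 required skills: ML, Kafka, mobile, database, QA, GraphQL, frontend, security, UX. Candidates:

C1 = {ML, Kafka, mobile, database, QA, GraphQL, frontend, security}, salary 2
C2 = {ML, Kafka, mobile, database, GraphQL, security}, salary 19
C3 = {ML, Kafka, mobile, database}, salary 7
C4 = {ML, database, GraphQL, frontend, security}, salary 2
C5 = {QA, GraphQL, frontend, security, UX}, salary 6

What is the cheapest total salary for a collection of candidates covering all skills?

C1, C5 cover every skill at salary 2 + 6 = 8.
Any cover uses at least 2 candidates; among all covering selections none totals below 8.

8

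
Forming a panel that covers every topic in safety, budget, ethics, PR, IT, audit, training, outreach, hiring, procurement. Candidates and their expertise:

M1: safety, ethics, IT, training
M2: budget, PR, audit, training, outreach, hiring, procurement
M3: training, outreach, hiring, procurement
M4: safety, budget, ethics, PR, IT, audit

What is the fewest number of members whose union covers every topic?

2

M1, M2 together cover {safety, budget, ethics, PR, IT, audit, training, outreach, hiring, procurement} — every topic.
No single member contains all 10 topics, so 2 is optimal.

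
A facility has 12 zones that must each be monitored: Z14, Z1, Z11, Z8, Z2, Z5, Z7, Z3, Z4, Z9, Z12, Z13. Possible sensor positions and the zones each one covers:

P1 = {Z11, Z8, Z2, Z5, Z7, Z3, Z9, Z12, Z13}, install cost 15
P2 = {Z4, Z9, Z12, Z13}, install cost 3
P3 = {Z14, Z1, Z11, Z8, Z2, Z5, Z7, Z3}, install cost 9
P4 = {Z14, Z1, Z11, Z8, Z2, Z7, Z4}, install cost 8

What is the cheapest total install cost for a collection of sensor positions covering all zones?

12

P2, P3 cover every zone at install cost 3 + 9 = 12.
Any cover uses at least 2 sensor positions; among all covering selections none totals below 12.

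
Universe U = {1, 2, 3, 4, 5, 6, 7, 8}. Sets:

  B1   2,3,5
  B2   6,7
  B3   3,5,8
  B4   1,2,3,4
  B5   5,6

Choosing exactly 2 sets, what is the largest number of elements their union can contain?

6

Choosing B2, B4 covers {1, 2, 3, 4, 6, 7} — 6 elements.
No choice of 2 sets does better; here 5, 8 are left uncovered.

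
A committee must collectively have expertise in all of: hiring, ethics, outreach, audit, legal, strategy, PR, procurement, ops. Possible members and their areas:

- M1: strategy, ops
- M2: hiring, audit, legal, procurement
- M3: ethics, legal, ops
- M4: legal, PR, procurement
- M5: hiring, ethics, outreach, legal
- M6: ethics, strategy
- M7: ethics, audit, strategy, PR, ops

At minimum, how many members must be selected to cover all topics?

3

M2, M5, M7 together cover {hiring, ethics, outreach, audit, legal, strategy, PR, procurement, ops} — every topic.
No 2 of the 7 members cover everything (all 21 pairs fall short), so 3 is minimum.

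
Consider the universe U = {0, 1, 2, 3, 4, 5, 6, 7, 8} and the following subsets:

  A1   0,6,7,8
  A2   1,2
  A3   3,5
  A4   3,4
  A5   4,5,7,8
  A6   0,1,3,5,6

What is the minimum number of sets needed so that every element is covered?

3

A2, A5, A6 together cover {0, 1, 2, 3, 4, 5, 6, 7, 8} — every element.
No 2 of the 6 sets cover everything (all 15 pairs fall short), so 3 is minimum.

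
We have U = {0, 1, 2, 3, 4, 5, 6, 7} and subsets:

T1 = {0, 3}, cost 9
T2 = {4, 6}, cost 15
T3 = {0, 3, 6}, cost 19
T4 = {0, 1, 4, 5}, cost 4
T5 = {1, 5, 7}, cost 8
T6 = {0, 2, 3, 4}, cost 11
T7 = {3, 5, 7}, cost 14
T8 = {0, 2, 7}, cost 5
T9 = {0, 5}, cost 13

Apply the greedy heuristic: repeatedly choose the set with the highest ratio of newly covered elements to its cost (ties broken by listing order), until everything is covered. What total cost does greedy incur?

Pick 1: T4 adds 4 new (0, 1, 4, 5) at cost 4 (ratio 4/4).
Pick 2: T8 adds 2 new (2, 7) at cost 5 (ratio 2/5).
Pick 3: T1 adds 1 new (3) at cost 9 (ratio 1/9).
Pick 4: T2 adds 1 new (6) at cost 15 (ratio 1/15).
Greedy total cost: 4 + 5 + 9 + 15 = 33. (The true optimum is 28, so greedy overshoots here.)

33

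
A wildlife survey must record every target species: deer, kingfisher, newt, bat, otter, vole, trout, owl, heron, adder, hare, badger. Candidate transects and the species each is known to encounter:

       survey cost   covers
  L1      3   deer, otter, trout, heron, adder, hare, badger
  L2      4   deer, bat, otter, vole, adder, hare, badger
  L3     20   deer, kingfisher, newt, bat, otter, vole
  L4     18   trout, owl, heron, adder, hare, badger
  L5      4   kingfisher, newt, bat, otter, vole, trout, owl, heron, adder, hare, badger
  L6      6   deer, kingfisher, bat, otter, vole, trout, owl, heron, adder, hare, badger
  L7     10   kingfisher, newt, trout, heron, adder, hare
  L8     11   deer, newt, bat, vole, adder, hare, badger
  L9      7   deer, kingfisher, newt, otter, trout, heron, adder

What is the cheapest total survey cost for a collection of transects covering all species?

7

L1, L5 cover every species at survey cost 3 + 4 = 7.
Any cover uses at least 2 transects; among all covering selections none totals below 7.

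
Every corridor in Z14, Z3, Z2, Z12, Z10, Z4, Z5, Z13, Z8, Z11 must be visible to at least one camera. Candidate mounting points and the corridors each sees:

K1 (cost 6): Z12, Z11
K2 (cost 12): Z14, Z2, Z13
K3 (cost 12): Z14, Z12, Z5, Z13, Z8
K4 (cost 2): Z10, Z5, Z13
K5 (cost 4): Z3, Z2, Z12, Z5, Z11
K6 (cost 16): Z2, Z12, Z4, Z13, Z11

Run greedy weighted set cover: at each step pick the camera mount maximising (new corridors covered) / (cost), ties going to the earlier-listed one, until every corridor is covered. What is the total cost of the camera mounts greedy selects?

Pick 1: K4 adds 3 new (Z10, Z5, Z13) at cost 2 (ratio 3/2).
Pick 2: K5 adds 4 new (Z3, Z2, Z12, Z11) at cost 4 (ratio 4/4).
Pick 3: K3 adds 2 new (Z14, Z8) at cost 12 (ratio 2/12).
Pick 4: K6 adds 1 new (Z4) at cost 16 (ratio 1/16).
Greedy total cost: 2 + 4 + 12 + 16 = 34.

34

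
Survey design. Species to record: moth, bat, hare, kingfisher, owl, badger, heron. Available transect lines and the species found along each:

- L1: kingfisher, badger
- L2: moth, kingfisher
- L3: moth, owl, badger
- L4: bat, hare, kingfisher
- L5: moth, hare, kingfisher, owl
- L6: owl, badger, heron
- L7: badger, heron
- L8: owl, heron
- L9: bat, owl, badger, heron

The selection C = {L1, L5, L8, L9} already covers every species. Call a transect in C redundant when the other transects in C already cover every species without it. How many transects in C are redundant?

2

Drop L1: the rest still cover every species — redundant.
Drop L5: moth, hare uncovered — not redundant.
Drop L8: the rest still cover every species — redundant.
Drop L9: bat uncovered — not redundant.
2 redundant: L1, L8.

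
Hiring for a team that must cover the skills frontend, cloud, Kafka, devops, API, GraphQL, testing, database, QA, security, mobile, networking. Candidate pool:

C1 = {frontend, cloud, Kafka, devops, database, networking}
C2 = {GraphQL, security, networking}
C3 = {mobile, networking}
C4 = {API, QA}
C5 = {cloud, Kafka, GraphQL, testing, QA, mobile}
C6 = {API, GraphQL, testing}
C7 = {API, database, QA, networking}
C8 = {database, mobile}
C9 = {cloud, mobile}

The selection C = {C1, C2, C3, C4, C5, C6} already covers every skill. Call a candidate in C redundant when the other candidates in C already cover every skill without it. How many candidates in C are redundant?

4

Drop C1: frontend, devops, database uncovered — not redundant.
Drop C2: security uncovered — not redundant.
Drop C3: the rest still cover every skill — redundant.
Drop C4: the rest still cover every skill — redundant.
Drop C5: the rest still cover every skill — redundant.
Drop C6: the rest still cover every skill — redundant.
4 redundant: C3, C4, C5, C6.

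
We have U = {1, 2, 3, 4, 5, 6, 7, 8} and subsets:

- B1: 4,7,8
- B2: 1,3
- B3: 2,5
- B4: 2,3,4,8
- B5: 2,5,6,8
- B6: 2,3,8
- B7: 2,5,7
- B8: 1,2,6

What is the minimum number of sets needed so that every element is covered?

B1, B2, B5 together cover {1, 2, 3, 4, 5, 6, 7, 8} — every element.
No 2 of the 8 sets cover everything (all 28 pairs fall short), so 3 is minimum.
Greedy (largest uncovered first) would take B4, B5, B1, B2 — 4 sets — but 3 suffice.

3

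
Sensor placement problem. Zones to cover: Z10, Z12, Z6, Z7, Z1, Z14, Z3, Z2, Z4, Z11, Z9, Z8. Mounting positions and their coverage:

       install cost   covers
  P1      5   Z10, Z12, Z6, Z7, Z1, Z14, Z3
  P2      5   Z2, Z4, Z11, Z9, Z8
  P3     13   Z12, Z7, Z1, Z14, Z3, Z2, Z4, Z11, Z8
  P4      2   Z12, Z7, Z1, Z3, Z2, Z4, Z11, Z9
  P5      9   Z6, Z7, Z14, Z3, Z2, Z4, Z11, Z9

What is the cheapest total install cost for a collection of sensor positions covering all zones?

P1, P2 cover every zone at install cost 5 + 5 = 10.
Any cover uses at least 2 sensor positions; among all covering selections none totals below 10.

10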